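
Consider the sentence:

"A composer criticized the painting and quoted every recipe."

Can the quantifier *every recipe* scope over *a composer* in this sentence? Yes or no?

The DP *every recipe* is contained in one conjunct of the coordinate structure (*quoted every recipe*).
Asymmetric QR out of one conjunct violates the Coordinate Structure Constraint.
So *every recipe* cannot raise to a position above *a composer*.
(Only the surface reading survives: one fixed composer with respect to all the relevant recipes.)

No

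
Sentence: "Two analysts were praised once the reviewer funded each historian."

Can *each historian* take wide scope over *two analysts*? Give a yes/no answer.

No

*each historian* is embedded in the adjunct clause *once the reviewer funded each historian*.
The adjunct-island constraint bars QR out of an adverbial clause.
There is no licit LF on which *each historian* c-commands *two analysts*.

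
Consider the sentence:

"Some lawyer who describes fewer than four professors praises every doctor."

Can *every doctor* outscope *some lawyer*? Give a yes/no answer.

Yes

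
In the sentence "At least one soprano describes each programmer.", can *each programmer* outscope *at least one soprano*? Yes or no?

Yes

Both DPs are arguments of the same predicate; there is no clause or island boundary between them.
Since no island is crossed, the inverse ordering is licensed alongside surface scope.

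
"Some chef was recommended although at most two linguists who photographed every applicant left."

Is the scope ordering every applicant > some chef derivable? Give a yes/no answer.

No

*every applicant* is embedded in the relative clause *who photographed every applicant*, which is itself inside the adjunct *although at most two linguists who photographed every applicant left*.
Both the relative clause and the enclosing adjunct are scope islands; QR cannot cross either.
*every applicant* is confined to the island and cannot take scope over *some chef*.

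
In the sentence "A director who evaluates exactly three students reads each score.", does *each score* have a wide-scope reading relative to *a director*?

*each score* sits in the matrix clause, not in the relative clause on *a director*.
Clause-internal QR can adjoin the lower DP above the subject, yielding the inverse reading.
Both orderings are possible: *a director* > *each score* and *each score* > *a director*.

Yes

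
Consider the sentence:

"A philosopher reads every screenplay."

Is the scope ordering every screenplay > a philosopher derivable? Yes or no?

*every screenplay* is the matrix object and *a philosopher* the matrix subject; the two are clausemates.
QR within a single clause is free, so the lower quantifier may take scope over the higher one.
So *every screenplay* > *a philosopher* is among the available readings.

Yes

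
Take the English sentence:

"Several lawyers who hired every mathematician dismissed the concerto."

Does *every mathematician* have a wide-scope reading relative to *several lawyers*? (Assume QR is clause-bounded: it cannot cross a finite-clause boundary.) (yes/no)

Structurally, *every mathematician* is inside the relative clause *who hired every mathematician*.
A relative clause is a scope island — quantifier raising cannot cross its boundary.
So *every mathematician* cannot raise high enough to outscope *several lawyers*; only the surface ordering *several lawyers* > *every mathematician* is available.

No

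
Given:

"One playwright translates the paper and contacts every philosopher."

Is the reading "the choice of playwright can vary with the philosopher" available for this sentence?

No

The paraphrase describes the scope ordering *every philosopher* > *one playwright*.
*every philosopher* is embedded in one conjunct of the coordinate structure (*contacts every philosopher*).
QR out of a conjunct would have to apply non-ATB, which the CSC forbids.
So the wide-scope reading for *every philosopher* is blocked.
(Only the surface reading survives: one fixed playwright with respect to all the relevant philosophers.)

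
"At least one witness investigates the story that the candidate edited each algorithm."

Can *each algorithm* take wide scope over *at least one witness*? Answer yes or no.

The DP *each algorithm* is contained in the complex NP *the story that the candidate edited each algorithm*.
A that-clause complement to a noun is an island; QR cannot cross the NP boundary.
Hence only narrow scope for *each algorithm* (under *at least one witness*) survives.
(Only the surface reading survives: one fixed witness with respect to all the relevant algorithms.)

No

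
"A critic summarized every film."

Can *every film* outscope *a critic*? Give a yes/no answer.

Yes

*every film* and *a critic* are in the same minimal clause.
QR within a single clause is free, so the lower quantifier may take scope over the higher one.
Both orderings are possible: *a critic* > *every film* and *every film* > *a critic*.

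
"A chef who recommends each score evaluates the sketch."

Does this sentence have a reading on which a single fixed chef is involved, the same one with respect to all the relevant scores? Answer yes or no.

Yes

This is the *a chef* > *each score* reading.
That is the surface-scope ordering, which is always one of the available readings — island constraints only ever restrict inverse scope.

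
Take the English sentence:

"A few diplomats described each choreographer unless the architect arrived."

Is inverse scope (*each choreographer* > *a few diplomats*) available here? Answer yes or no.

Yes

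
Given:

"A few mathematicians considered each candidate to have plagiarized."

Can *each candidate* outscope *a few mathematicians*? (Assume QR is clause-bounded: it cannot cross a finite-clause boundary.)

Yes

This is an ECM construction: *each candidate* is the infinitival subject, Case-marked by the matrix verb, and the infinitive is transparent for QR.
Since no island is crossed, the inverse ordering is licensed alongside surface scope.
Both orderings are possible: *a few mathematicians* > *each candidate* and *each candidate* > *a few mathematicians*.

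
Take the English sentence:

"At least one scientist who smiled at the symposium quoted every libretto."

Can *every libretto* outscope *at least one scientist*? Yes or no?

Yes

Although the sentence contains a relative clause (*who smiled at the symposium*), *every libretto* is outside it, in the matrix VP.
Clause-internal QR can adjoin the lower DP above the subject, yielding the inverse reading.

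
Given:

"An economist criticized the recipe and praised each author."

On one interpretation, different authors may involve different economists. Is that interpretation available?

No

That reading corresponds to *each author* > *an economist*.
*each author* occurs within one conjunct of the coordinate structure (*praised each author*).
The Coordinate Structure Constraint blocks movement (including QR) out of a single conjunct.
So *each author* cannot raise to a position above *an economist*.
(Only the surface reading survives: one fixed economist with respect to all the relevant authors.)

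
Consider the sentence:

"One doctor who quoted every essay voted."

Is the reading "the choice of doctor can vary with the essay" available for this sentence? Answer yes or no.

No

This is the *every essay* > *one doctor* reading.
*every essay* is embedded in the relative clause *who quoted every essay*.
The relative clause forms an island for QR, so the quantifier is confined to the head noun's restrictor.
The inverse ordering *every essay* > *one doctor* is therefore underivable.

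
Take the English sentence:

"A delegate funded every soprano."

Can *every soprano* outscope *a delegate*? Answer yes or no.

Yes

*every soprano* and *a delegate* are in the same minimal clause.
Since no island is crossed, the inverse ordering is licensed alongside surface scope.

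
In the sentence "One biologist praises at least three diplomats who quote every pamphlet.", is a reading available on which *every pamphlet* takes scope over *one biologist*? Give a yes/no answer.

No

*every pamphlet* is embedded in the relative clause *who quote every pamphlet* modifying *at least three diplomats*.
Quantifiers inside a relative clause are trapped there; the RC boundary blocks QR.
So the wide-scope reading for *every pamphlet* is blocked.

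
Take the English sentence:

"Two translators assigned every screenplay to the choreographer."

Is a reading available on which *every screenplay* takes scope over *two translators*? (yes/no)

Yes

*two translators* and *every screenplay* are co-arguments of the matrix verb, with nothing but a clause-internal boundary between them.
Nothing blocks QR of the lower DP to a position above the higher one, so inverse scope is available.
The sentence is scopally ambiguous between *two translators* > *every screenplay* and *every screenplay* > *two translators*.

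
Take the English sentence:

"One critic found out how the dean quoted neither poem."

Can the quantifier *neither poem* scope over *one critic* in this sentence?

Structurally, *neither poem* is inside the embedded question *how the dean quoted neither poem*.
The wh-island constraint blocks QR out of an embedded interrogative.
So the wide-scope reading for *neither poem* is blocked.

No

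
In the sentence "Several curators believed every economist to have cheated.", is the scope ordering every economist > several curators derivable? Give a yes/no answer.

The ECM infinitive is scope-transparent — *every economist* is free to raise above *several curators*.
Ordinary QR to a clause-peripheral position gives the wide-scope LF for the lower DP.

Yes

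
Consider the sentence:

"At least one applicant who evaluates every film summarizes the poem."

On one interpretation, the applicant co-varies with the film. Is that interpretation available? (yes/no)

This is the *every film* > *at least one applicant* reading.
*every film* sits inside the relative clause *who evaluates every film*.
Relative clauses block scope extraction: QR cannot target a position outside the modified NP.
So *every film* cannot raise high enough to outscope *at least one applicant*; only the surface ordering *at least one applicant* > *every film* is available.
(Only the surface reading survives: one fixed applicant with respect to all the relevant films.)

No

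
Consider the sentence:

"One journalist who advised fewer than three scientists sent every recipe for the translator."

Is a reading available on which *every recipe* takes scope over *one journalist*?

Yes

Although the sentence contains a relative clause (*who advised fewer than three scientists*), *every recipe* is outside it, in the matrix VP.
Ordinary QR to a clause-peripheral position gives the wide-scope LF for the lower DP.
The sentence is scopally ambiguous between *one journalist* > *every recipe* and *every recipe* > *one journalist*.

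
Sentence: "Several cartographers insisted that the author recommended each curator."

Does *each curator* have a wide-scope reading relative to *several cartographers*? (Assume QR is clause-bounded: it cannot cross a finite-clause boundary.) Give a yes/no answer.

No

*each curator* occurs within the finite complement clause *that the author recommended each curator*.
QR is clause-bounded, so the finite complement is a scope island for the embedded quantifier.
*each curator* is confined to the island and cannot take scope over *several cartographers*.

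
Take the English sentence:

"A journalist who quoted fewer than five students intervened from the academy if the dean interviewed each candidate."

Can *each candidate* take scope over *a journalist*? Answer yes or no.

No

*each candidate* sits inside the adjunct clause *if the dean interviewed each candidate*.
Scope out of an adjunct clause is unavailable: QR respects the adjunct-island constraint.
There is no licit LF on which *each candidate* c-commands *a journalist*.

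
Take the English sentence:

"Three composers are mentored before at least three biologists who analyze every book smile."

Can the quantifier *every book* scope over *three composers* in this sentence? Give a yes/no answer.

Structurally, *every book* is inside the relative clause *who analyze every book*, which is itself inside the adjunct *before at least three biologists who analyze every book smile*.
The quantifier would have to escape first the RC and then the adjunct — two independent island violations.
*every book* > *three composers* would require crossing that boundary, which is illicit.

No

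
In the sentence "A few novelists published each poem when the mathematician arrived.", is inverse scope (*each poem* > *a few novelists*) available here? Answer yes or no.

The adjunct island is irrelevant here — *each poem* and *a few novelists* are both in the matrix clause.
No island intervenes, so both surface and inverse scope are derivable.

Yes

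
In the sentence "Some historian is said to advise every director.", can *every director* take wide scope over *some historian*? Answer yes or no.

*every director* is inside a raising infinitive, which is transparent to QR (no CP barrier), so it behaves as a matrix argument.
No island intervenes, so both surface and inverse scope are derivable.

Yes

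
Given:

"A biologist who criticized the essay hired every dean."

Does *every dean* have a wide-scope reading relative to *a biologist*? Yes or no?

Yes

Although the sentence contains a relative clause (*who criticized the essay*), *every dean* is outside it, in the matrix VP.
With no island boundary between them, the object can take inverse scope over the subject via ordinary QR within the clause.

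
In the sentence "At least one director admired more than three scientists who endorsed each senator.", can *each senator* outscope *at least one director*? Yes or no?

No

Structurally, *each senator* is inside the relative clause *who endorsed each senator* modifying *more than three scientists*.
Relative clauses block scope extraction: QR cannot target a position outside the modified NP.
The inverse ordering *each senator* > *at least one director* is therefore underivable.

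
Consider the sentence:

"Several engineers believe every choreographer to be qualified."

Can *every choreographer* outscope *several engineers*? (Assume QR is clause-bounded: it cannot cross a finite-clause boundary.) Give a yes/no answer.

Yes

This is an ECM construction: *every choreographer* is the infinitival subject, Case-marked by the matrix verb, and the infinitive is transparent for QR.
Ordinary QR to a clause-peripheral position gives the wide-scope LF for the lower DP.
So *every choreographer* > *several engineers* is among the available readings.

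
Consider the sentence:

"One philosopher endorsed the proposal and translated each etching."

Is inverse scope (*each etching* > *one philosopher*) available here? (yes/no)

*each etching* is embedded in one conjunct of the coordinate structure (*translated each etching*).
QR out of a conjunct would have to apply non-ATB, which the CSC forbids.
*each etching* is confined to the island and cannot take scope over *one philosopher*.

No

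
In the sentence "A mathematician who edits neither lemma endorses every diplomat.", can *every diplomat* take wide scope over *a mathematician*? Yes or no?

Yes

Although the sentence contains a relative clause (*who edits neither lemma*), *every diplomat* is outside it, in the matrix VP.
QR within a single clause is free, so the lower quantifier may take scope over the higher one.
So *every diplomat* > *a mathematician* is among the available readings.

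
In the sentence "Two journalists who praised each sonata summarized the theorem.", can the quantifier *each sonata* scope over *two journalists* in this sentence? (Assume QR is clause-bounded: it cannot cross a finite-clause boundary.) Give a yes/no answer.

*each sonata* sits inside the relative clause *who praised each sonata*.
Quantifiers inside a relative clause are trapped there; the RC boundary blocks QR.
So *each sonata* cannot raise to a position above *two journalists*.

No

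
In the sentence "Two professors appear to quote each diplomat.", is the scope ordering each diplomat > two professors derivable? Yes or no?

Infinitival complements of raising predicates do not block QR; *each diplomat* and *two professors* are effectively clausemates.
QR within a single clause is free, so the lower quantifier may take scope over the higher one.

Yes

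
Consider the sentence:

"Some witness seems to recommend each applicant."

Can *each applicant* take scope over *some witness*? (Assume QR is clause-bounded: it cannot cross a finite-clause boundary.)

Yes

Raising constructions are monoclausal for scope purposes; *each applicant* is not separated from *some witness* by any island.
Nothing blocks QR of the lower DP to a position above the higher one, so inverse scope is available.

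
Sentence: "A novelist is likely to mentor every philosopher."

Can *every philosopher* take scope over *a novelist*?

Yes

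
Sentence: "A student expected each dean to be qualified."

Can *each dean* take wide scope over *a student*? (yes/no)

ECM infinitives lack a CP barrier, so *each dean* can QR over the matrix subject *a student*.
QR within a single clause is free, so the lower quantifier may take scope over the higher one.
The sentence is scopally ambiguous between *a student* > *each dean* and *each dean* > *a student*.

Yes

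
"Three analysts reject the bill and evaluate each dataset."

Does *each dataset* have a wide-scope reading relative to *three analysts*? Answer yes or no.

Structurally, *each dataset* is inside one conjunct of the coordinate structure (*evaluate each dataset*).
Asymmetric QR out of one conjunct violates the Coordinate Structure Constraint.
*each dataset* is confined to the island and cannot take scope over *three analysts*.

No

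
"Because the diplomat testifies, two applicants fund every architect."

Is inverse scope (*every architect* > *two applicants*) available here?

Yes

The adjunct clause does not contain *every architect*, which is the matrix object.
Since no island is crossed, the inverse ordering is licensed alongside surface scope.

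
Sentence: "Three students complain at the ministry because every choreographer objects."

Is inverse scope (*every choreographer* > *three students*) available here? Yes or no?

No

*every choreographer* occurs within the adjunct clause *because every choreographer objects*.
Since the clause is an adjunct (not a complement), the Adjunct Condition blocks QR across its edge.
So *every choreographer* cannot raise high enough to outscope *three students*; only the surface ordering *three students* > *every choreographer* is available.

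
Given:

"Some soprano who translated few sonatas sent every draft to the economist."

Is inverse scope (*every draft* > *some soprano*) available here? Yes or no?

Yes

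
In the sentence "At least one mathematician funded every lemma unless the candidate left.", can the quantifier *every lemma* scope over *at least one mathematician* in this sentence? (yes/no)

Yes

The adjunct island is irrelevant here — *every lemma* and *at least one mathematician* are both in the matrix clause.
Clause-internal QR can adjoin the lower DP above the subject, yielding the inverse reading.
Both orderings are possible: *at least one mathematician* > *every lemma* and *every lemma* > *at least one mathematician*.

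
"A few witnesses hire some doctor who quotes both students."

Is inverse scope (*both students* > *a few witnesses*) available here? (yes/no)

The target quantifier *both students* is part of the relative clause *who quotes both students* modifying *some doctor*.
A relative clause is a scope island — quantifier raising cannot cross its boundary.
The inverse ordering *both students* > *a few witnesses* is therefore underivable.

No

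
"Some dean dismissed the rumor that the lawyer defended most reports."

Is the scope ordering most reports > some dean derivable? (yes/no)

*most reports* sits inside the complex NP *the rumor that the lawyer defended most reports*.
Noun-complement clauses are scope islands (the Complex NP Constraint): a quantifier inside one cannot scope into the matrix.
So *most reports* cannot raise to a position above *some dean*.

No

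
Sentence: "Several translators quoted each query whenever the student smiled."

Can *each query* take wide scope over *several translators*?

Yes

The adjunct island is irrelevant here — *each query* and *several translators* are both in the matrix clause.
Clause-internal QR can adjoin the lower DP above the subject, yielding the inverse reading.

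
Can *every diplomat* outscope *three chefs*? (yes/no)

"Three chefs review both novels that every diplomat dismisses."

No

The target quantifier *every diplomat* is part of the relative clause *that every diplomat dismisses* modifying *both novels*.
QR out of a relative clause is ruled out by the relative-clause island constraint.
Hence only narrow scope for *every diplomat* (under *three chefs*) survives.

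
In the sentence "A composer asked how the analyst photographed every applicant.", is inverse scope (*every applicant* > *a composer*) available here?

No

The target quantifier *every applicant* is part of the embedded question *how the analyst photographed every applicant*.
QR across an interrogative CP boundary is ruled out as a wh-island violation.
The inverse ordering *every applicant* > *a composer* is therefore underivable.
(Only the surface reading survives: one fixed composer with respect to all the relevant applicants.)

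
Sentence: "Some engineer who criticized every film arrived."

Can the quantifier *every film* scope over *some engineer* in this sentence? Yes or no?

The target quantifier *every film* is part of the relative clause *who criticized every film*.
Quantifiers inside a relative clause are trapped there; the RC boundary blocks QR.
*every film* > *some engineer* would require crossing that boundary, which is illicit.

No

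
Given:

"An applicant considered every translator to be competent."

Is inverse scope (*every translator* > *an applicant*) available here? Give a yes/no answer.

This is an ECM construction: *every translator* is the infinitival subject, Case-marked by the matrix verb, and the infinitive is transparent for QR.
With no island boundary between them, the object can take inverse scope over the subject via ordinary QR within the clause.
So *every translator* > *an applicant* is among the available readings.

Yes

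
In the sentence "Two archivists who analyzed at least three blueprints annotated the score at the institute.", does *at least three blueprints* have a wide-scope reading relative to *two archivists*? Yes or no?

No

*at least three blueprints* sits inside the relative clause *who analyzed at least three blueprints*.
Relative clauses are scope islands: a quantifier cannot QR out of a relative clause to take scope in the matrix clause.
So the wide-scope reading for *at least three blueprints* is blocked.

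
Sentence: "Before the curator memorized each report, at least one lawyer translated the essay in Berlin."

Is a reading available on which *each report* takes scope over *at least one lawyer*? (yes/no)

No

*each report* is embedded in the adjunct clause *before the curator memorized each report*.
Adjunct clauses are scope islands: a quantifier inside an adjunct cannot raise into the matrix clause.
The ordering *each report* > *at least one lawyer* is therefore underivable.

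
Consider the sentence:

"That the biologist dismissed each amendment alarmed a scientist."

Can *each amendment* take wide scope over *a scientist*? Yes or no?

No

*each amendment* occurs within the sentential subject *that the biologist dismissed each amendment*.
Clausal subjects are scope islands; QR from inside the subject into the matrix is barred.
So the wide-scope reading for *each amendment* is blocked.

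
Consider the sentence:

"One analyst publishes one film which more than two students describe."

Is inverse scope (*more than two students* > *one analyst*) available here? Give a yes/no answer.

Structurally, *more than two students* is inside the relative clause *which more than two students describe* modifying *one film*.
The relative clause forms an island for QR, so the quantifier is confined to the head noun's restrictor.
The inverse ordering *more than two students* > *one analyst* is therefore underivable.
(Only the surface reading survives: one fixed analyst with respect to all the relevant students.)

No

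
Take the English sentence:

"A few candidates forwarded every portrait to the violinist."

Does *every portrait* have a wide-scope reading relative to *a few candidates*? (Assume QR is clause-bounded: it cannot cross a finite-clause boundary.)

Yes

*every portrait* is the matrix object and *a few candidates* the matrix subject; the two are clausemates.
Clause-internal QR can adjoin the lower DP above the subject, yielding the inverse reading.
So *every portrait* > *a few candidates* is among the available readings.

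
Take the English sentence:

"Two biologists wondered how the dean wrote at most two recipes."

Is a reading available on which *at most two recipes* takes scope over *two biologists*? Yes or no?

*at most two recipes* is embedded in the embedded question *how the dean wrote at most two recipes*.
An indirect question is a wh-island; the filled [Spec,CP] blocks QR across the CP edge.
So *at most two recipes* cannot raise to a position above *two biologists*.

No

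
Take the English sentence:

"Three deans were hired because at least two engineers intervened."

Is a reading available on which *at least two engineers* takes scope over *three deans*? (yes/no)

No

*at least two engineers* occurs within the adjunct clause *because at least two engineers intervened*.
Adverbial clauses are not L-marked, so they are barriers for QR — the quantifier cannot escape the adjunct.
So *at least two engineers* cannot raise high enough to outscope *three deans*; only the surface ordering *three deans* > *at least two engineers* is available.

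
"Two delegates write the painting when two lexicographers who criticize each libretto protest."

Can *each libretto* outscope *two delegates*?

No

*each libretto* is embedded in the relative clause *who criticize each libretto*, which is itself inside the adjunct *when two lexicographers who criticize each libretto protest*.
Both the relative clause and the enclosing adjunct are scope islands; QR cannot cross either.
The inverse ordering *each libretto* > *two delegates* is therefore underivable.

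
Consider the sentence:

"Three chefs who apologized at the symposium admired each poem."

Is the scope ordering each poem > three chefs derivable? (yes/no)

Although the sentence contains a relative clause (*who apologized at the symposium*), *each poem* is outside it, in the matrix VP.
Clause-internal QR can adjoin the lower DP above the subject, yielding the inverse reading.
The sentence is scopally ambiguous between *three chefs* > *each poem* and *each poem* > *three chefs*.

Yes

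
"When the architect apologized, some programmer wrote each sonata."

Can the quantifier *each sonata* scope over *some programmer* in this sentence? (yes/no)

Yes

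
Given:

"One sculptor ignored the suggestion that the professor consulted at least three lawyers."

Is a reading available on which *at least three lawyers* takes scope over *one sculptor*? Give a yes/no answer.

The DP *at least three lawyers* is contained in the complex NP *the suggestion that the professor consulted at least three lawyers*.
Noun-complement clauses are scope islands (the Complex NP Constraint): a quantifier inside one cannot scope into the matrix.
So the wide-scope reading for *at least three lawyers* is blocked.
(Only the surface reading survives: one fixed sculptor with respect to all the relevant lawyers.)

No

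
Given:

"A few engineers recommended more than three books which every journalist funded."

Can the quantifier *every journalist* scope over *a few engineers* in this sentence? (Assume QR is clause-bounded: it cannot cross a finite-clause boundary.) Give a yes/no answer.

No

*every journalist* occurs within the relative clause *which every journalist funded* modifying *more than three books*.
QR out of a relative clause is ruled out by the relative-clause island constraint.
*every journalist* is confined to the island and cannot take scope over *a few engineers*.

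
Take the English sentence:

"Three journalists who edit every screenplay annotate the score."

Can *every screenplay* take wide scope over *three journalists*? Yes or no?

The target quantifier *every screenplay* is part of the relative clause *who edit every screenplay*.
Relative clauses are scope islands: a quantifier cannot QR out of a relative clause to take scope in the matrix clause.
The inverse ordering *every screenplay* > *three journalists* is therefore underivable.

No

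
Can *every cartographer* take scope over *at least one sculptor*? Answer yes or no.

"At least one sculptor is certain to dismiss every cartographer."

Yes

The matrix predicate is a raising verb, whose infinitival complement is not a scope island — *every cartographer* can QR into the matrix clause.
QR within a single clause is free, so the lower quantifier may take scope over the higher one.
So *every cartographer* > *at least one sculptor* is among the available readings.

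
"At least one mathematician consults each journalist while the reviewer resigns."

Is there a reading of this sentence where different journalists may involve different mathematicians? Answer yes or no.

Yes

That reading corresponds to *each journalist* > *at least one mathematician*.
The adjunct clause does not contain *each journalist*, which is the matrix object.
With no island boundary between them, the object can take inverse scope over the subject via ordinary QR within the clause.
So *each journalist* > *at least one mathematician* is among the available readings.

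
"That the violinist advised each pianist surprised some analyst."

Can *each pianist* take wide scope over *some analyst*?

No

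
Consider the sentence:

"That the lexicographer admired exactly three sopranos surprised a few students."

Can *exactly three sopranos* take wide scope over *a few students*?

*exactly three sopranos* occurs within the sentential subject *that the lexicographer admired exactly three sopranos*.
The Sentential Subject Constraint rules out raising the quantifier out of the that-clause subject.
So the wide-scope reading for *exactly three sopranos* is blocked.

No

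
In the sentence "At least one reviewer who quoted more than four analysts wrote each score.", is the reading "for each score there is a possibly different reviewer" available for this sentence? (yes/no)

That reading corresponds to *each score* > *at least one reviewer*.
*each score* sits in the matrix clause, not in the relative clause on *at least one reviewer*.
Nothing blocks QR of the lower DP to a position above the higher one, so inverse scope is available.
So *each score* > *at least one reviewer* is among the available readings.

Yes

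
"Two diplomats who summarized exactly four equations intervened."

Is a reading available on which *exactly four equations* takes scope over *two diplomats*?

Structurally, *exactly four equations* is inside the relative clause *who summarized exactly four equations*.
The relative clause forms an island for QR, so the quantifier is confined to the head noun's restrictor.
So the wide-scope reading for *exactly four equations* is blocked.

No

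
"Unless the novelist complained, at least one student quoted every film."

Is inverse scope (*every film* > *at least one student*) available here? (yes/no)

Yes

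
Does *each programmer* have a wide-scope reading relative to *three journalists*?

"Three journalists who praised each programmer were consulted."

No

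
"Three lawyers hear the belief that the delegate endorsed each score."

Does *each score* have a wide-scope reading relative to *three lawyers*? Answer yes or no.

No

The DP *each score* is contained in the complex NP *the belief that the delegate endorsed each score*.
The Complex NP Constraint bars QR out of the complement clause of a noun.
Hence only narrow scope for *each score* (under *three lawyers*) survives.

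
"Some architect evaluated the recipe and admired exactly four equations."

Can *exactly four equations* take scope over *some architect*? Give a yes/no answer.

No

Structurally, *exactly four equations* is inside one conjunct of the coordinate structure (*admired exactly four equations*).
QR out of a conjunct would have to apply non-ATB, which the CSC forbids.
There is no licit LF on which *exactly four equations* c-commands *some architect*.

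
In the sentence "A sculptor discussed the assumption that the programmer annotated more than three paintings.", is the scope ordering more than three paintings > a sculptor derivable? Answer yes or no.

No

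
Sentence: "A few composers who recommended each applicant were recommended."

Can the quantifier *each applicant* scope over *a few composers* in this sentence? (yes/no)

No

*each applicant* sits inside the relative clause *who recommended each applicant*.
The relative clause forms an island for QR, so the quantifier is confined to the head noun's restrictor.
The inverse ordering *each applicant* > *a few composers* is therefore underivable.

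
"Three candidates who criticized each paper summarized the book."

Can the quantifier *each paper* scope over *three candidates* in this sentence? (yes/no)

No

Structurally, *each paper* is inside the relative clause *who criticized each paper*.
QR out of a relative clause is ruled out by the relative-clause island constraint.
So *each paper* cannot raise high enough to outscope *three candidates*; only the surface ordering *three candidates* > *each paper* is available.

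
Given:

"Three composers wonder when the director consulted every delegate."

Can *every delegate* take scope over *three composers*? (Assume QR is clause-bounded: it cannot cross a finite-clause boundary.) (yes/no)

No

*every delegate* sits inside the embedded question *when the director consulted every delegate*.
An indirect question is a wh-island; the filled [Spec,CP] blocks QR across the CP edge.
The inverse ordering *every delegate* > *three composers* is therefore underivable.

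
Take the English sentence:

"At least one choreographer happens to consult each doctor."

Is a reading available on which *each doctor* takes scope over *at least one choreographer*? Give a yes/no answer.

Raising constructions are monoclausal for scope purposes; *each doctor* is not separated from *at least one choreographer* by any island.
With no island boundary between them, the object can take inverse scope over the subject via ordinary QR within the clause.

Yes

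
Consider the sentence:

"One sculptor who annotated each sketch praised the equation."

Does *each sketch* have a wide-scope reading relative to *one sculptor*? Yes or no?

Structurally, *each sketch* is inside the relative clause *who annotated each sketch*.
A relative clause is a scope island — quantifier raising cannot cross its boundary.
There is no licit LF on which *each sketch* c-commands *one sculptor*.

No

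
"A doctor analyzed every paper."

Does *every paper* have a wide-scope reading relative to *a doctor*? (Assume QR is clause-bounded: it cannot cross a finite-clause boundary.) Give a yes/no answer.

Yes

Both DPs are arguments of the same predicate; there is no clause or island boundary between them.
Ordinary QR to a clause-peripheral position gives the wide-scope LF for the lower DP.
So *every paper* > *a doctor* is among the available readings.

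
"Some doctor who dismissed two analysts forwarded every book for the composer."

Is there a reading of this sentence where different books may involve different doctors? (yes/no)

This is the *every book* > *some doctor* reading.
The RC *who dismissed two analysts* is an island, but *every book* is not inside it — it is the matrix object, a clausemate of *some doctor*.
No island intervenes, so both surface and inverse scope are derivable.

Yes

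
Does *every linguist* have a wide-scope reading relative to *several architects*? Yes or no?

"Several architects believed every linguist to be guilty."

Yes

ECM infinitives lack a CP barrier, so *every linguist* can QR over the matrix subject *several architects*.
No island intervenes, so both surface and inverse scope are derivable.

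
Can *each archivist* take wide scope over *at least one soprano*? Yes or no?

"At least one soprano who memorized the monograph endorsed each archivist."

The relative clause *who memorized the monograph* modifies *at least one soprano*, but *each archivist* is not inside that relative clause — it is an argument of the matrix verb.
Clause-internal QR can adjoin the lower DP above the subject, yielding the inverse reading.

Yes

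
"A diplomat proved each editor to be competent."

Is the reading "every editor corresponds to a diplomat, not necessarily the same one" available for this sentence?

Yes

The paraphrase describes the scope ordering *each editor* > *a diplomat*.
*each editor* is the subject of an ECM infinitive — the infinitival complement of an ECM verb is not a scope island, so *each editor* can raise into the matrix clause.
No island intervenes, so both surface and inverse scope are derivable.
Both orderings are possible: *a diplomat* > *each editor* and *each editor* > *a diplomat*.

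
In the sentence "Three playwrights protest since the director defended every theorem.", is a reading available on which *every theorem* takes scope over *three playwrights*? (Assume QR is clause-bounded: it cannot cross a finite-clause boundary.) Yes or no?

No

Structurally, *every theorem* is inside the adjunct clause *since the director defended every theorem*.
Adjunct clauses are scope islands: a quantifier inside an adjunct cannot raise into the matrix clause.
So the wide-scope reading for *every theorem* is blocked.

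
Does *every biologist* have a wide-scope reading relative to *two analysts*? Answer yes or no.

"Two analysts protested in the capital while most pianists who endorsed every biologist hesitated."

No

*every biologist* sits inside the relative clause *who endorsed every biologist*, which is itself inside the adjunct *while most pianists who endorsed every biologist hesitated*.
Nested islands: the RC island is itself inside an adjunct island, so wide scope is doubly excluded.
Hence only narrow scope for *every biologist* (under *two analysts*) survives.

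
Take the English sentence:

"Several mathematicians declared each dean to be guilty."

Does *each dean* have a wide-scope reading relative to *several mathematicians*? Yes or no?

Yes

The ECM infinitive is scope-transparent — *each dean* is free to raise above *several mathematicians*.
Since no island is crossed, the inverse ordering is licensed alongside surface scope.
So *each dean* > *several mathematicians* is among the available readings.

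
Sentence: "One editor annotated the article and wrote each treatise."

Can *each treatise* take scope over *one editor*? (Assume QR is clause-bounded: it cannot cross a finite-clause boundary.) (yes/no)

No

*each treatise* is embedded in one conjunct of the coordinate structure (*wrote each treatise*).
QR out of a conjunct would have to apply non-ATB, which the CSC forbids.
So the wide-scope reading for *each treatise* is blocked.
(Only the surface reading survives: one fixed editor with respect to all the relevant treatises.)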